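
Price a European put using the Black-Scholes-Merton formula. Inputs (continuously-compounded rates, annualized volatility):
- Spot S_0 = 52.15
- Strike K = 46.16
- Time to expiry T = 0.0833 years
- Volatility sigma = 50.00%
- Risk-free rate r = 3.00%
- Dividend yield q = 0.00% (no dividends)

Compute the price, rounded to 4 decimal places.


d1 = (ln(S/K) + (r - q + 0.5*sigma^2) * T) / (sigma * sqrt(T)) = 0.93495446
d2 = d1 - sigma * sqrt(T) = 0.79064576
exp(-rT) = 0.99750412; exp(-qT) = 1.00000000
P = K * exp(-rT) * N(-d2) - S_0 * exp(-qT) * N(-d1)
N(-d1) = 0.17490589; N(-d2) = 0.21457537
P = 46.1600 * 0.99750412 * 0.21457537 - 52.1500 * 1.00000000 * 0.17490589 = 0.7587

Answer: Price = 0.7587


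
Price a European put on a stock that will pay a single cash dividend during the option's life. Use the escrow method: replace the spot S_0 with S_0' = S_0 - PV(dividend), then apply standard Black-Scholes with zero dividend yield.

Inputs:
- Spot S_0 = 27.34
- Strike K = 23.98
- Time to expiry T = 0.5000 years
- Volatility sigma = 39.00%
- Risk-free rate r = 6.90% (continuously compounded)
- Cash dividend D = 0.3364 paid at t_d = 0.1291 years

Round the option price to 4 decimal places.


Answer: Price = 1.2425

Derivation:
PV(D) = D * exp(-r * t_d) = 0.3364 * 0.99113166 = 0.33341669
S_0' = S_0 - PV(D) = 27.3400 - 0.33341669 = 27.00658331
d1 = (ln(S_0'/K) + (r + sigma^2/2)*T) / (sigma*sqrt(T)) = 0.69399997
d2 = d1 - sigma*sqrt(T) = 0.41822832
exp(-rT) = 0.96608834
N(-d1) = 0.24384111; N(-d2) = 0.33789009
P = K * exp(-rT) * N(-d2) - S_0' * N(-d1) = 23.9800 * 0.96608834 * 0.33789009 - 27.00658331 * 0.24384111 = 1.2425


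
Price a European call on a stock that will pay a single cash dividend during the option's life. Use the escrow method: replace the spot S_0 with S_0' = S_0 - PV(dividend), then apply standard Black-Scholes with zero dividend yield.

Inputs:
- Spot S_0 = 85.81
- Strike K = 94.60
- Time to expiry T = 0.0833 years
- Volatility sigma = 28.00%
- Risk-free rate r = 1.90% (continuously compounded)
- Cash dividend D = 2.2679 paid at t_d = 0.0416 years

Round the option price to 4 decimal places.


PV(D) = D * exp(-r * t_d) = 2.2679 * 0.99920991 = 2.26610816
S_0' = S_0 - PV(D) = 85.8100 - 2.26610816 = 83.54389184
d1 = (ln(S_0'/K) + (r + sigma^2/2)*T) / (sigma*sqrt(T)) = -1.47794864
d2 = d1 - sigma*sqrt(T) = -1.55876151
exp(-rT) = 0.99841855
N(d1) = 0.06971076; N(d2) = 0.05952642
C = S_0' * N(d1) - K * exp(-rT) * N(d2) = 83.54389184 * 0.06971076 - 94.6000 * 0.99841855 * 0.05952642 = 0.2016

Answer: Price = 0.2016


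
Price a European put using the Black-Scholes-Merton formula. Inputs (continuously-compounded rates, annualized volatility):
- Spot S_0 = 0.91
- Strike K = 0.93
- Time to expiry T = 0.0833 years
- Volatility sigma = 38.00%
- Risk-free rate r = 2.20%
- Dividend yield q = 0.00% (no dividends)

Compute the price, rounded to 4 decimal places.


d1 = (ln(S/K) + (r - q + 0.5*sigma^2) * T) / (sigma * sqrt(T)) = -0.12667587
d2 = d1 - sigma * sqrt(T) = -0.23635048
exp(-rT) = 0.99816908; exp(-qT) = 1.00000000
P = K * exp(-rT) * N(-d2) - S_0 * exp(-qT) * N(-d1)
N(-d1) = 0.55040153; N(-d2) = 0.59341964
P = 0.9300 * 0.99816908 * 0.59341964 - 0.9100 * 1.00000000 * 0.55040153 = 0.0500

Answer: Price = 0.0500


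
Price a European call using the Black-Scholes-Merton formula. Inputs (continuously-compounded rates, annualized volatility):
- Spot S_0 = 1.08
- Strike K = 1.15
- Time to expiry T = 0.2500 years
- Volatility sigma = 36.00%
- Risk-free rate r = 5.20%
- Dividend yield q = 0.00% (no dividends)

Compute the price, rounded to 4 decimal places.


d1 = (ln(S/K) + (r - q + 0.5*sigma^2) * T) / (sigma * sqrt(T)) = -0.18667167
d2 = d1 - sigma * sqrt(T) = -0.36667167
exp(-rT) = 0.98708414; exp(-qT) = 1.00000000
C = S_0 * exp(-qT) * N(d1) - K * exp(-rT) * N(d2)
N(d1) = 0.42595903; N(d2) = 0.35693197
C = 1.0800 * 1.00000000 * 0.42595903 - 1.1500 * 0.98708414 * 0.35693197 = 0.0549

Answer: Price = 0.0549


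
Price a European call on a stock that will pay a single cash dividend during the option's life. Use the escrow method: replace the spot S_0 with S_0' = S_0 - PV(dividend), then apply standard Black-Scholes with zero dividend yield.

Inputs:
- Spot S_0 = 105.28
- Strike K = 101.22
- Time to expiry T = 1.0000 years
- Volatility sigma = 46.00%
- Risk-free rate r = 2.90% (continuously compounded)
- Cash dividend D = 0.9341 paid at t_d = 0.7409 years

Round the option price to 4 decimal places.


Answer: Price = 21.6070

Derivation:
PV(D) = D * exp(-r * t_d) = 0.9341 * 0.97874308 = 0.91424391
S_0' = S_0 - PV(D) = 105.2800 - 0.91424391 = 104.36575609
d1 = (ln(S_0'/K) + (r + sigma^2/2)*T) / (sigma*sqrt(T)) = 0.35957663
d2 = d1 - sigma*sqrt(T) = -0.10042337
exp(-rT) = 0.97141646
N(d1) = 0.64041812; N(d2) = 0.46000411
C = S_0' * N(d1) - K * exp(-rT) * N(d2) = 104.36575609 * 0.64041812 - 101.2200 * 0.97141646 * 0.46000411 = 21.6070


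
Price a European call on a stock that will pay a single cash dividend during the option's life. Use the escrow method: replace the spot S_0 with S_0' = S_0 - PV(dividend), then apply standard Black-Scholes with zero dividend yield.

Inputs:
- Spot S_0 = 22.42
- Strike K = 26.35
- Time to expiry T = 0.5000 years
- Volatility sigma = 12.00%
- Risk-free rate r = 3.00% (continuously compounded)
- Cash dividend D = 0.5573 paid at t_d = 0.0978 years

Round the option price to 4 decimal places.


Answer: Price = 0.0161

Derivation:
PV(D) = D * exp(-r * t_d) = 0.5573 * 0.99707030 = 0.55566728
S_0' = S_0 - PV(D) = 22.4200 - 0.55566728 = 21.86433272
d1 = (ln(S_0'/K) + (r + sigma^2/2)*T) / (sigma*sqrt(T)) = -1.98003580
d2 = d1 - sigma*sqrt(T) = -2.06488861
exp(-rT) = 0.98511194
N(d1) = 0.02384975; N(d2) = 0.01946677
C = S_0' * N(d1) - K * exp(-rT) * N(d2) = 21.86433272 * 0.02384975 - 26.3500 * 0.98511194 * 0.01946677 = 0.0161


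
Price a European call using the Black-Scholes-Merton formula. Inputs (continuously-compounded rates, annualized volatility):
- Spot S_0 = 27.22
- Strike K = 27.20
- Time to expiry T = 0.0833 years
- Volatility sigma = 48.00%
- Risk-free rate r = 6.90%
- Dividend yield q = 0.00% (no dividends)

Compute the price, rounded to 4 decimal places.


Answer: Price = 1.5879

Derivation:
d1 = (ln(S/K) + (r - q + 0.5*sigma^2) * T) / (sigma * sqrt(T)) = 0.11606256
d2 = d1 - sigma * sqrt(T) = -0.02247378
exp(-rT) = 0.99426879; exp(-qT) = 1.00000000
C = S_0 * exp(-qT) * N(d1) - K * exp(-rT) * N(d2)
N(d1) = 0.54619852; N(d2) = 0.49103501
C = 27.2200 * 1.00000000 * 0.54619852 - 27.2000 * 0.99426879 * 0.49103501 = 1.5879


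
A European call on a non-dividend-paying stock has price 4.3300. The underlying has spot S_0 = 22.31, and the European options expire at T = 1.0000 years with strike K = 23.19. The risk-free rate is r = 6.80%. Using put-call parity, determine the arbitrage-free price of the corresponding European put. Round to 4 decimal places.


Answer: Put price = 3.6855

Derivation:
Put-call parity: C - P = S_0 * exp(-qT) - K * exp(-rT).
S_0 * exp(-qT) = 22.3100 * 1.00000000 = 22.31000000
K * exp(-rT) = 23.1900 * 0.93426047 = 21.66550038
P = C - S*exp(-qT) + K*exp(-rT)
P = 4.3300 - 22.31000000 + 21.66550038 = 3.6855


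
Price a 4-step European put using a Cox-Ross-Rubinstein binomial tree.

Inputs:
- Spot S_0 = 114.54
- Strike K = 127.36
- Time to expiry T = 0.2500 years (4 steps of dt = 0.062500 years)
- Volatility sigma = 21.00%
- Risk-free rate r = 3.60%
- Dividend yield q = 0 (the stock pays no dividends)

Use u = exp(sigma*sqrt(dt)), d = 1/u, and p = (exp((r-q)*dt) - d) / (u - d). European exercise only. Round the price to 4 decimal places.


dt = T/N = 0.062500
u = exp(sigma*sqrt(dt)) = 1.053903; d = 1/u = 0.948854
p = (exp((r-q)*dt) - d) / (u - d) = 0.508321
Discount per step: exp(-r*dt) = 0.997753
Stock lattice S(k, i) with i counting down-moves:
  k=0: S(0,0) = 114.5400
  k=1: S(1,0) = 120.7140; S(1,1) = 108.6818
  k=2: S(2,0) = 127.2208; S(2,1) = 114.5400; S(2,2) = 103.1232
  k=3: S(3,0) = 134.0783; S(3,1) = 120.7140; S(3,2) = 108.6818; S(3,3) = 97.8489
  k=4: S(4,0) = 141.3055; S(4,1) = 127.2208; S(4,2) = 114.5400; S(4,3) = 103.1232; S(4,4) = 92.8443
Terminal payoffs V(N, i) = max(K - S_T, 0):
  V(4,0) = 0.000000; V(4,1) = 0.139207; V(4,2) = 12.820000; V(4,3) = 24.236829; V(4,4) = 34.515680
Backward induction: V(k, i) = exp(-r*dt) * [p * V(k+1, i) + (1-p) * V(k+1, i+1)].
  V(3,0) = exp(-r*dt) * [p*0.000000 + (1-p)*0.139207] = 0.068291
  V(3,1) = exp(-r*dt) * [p*0.139207 + (1-p)*12.820000] = 6.359763
  V(3,2) = exp(-r*dt) * [p*12.820000 + (1-p)*24.236829] = 18.391988
  V(3,3) = exp(-r*dt) * [p*24.236829 + (1-p)*34.515680] = 29.224896
  V(2,0) = exp(-r*dt) * [p*0.068291 + (1-p)*6.359763] = 3.154571
  V(2,1) = exp(-r*dt) * [p*6.359763 + (1-p)*18.391988] = 12.248168
  V(2,2) = exp(-r*dt) * [p*18.391988 + (1-p)*29.224896] = 23.664997
  V(1,0) = exp(-r*dt) * [p*3.154571 + (1-p)*12.248168] = 7.608564
  V(1,1) = exp(-r*dt) * [p*12.248168 + (1-p)*23.664997] = 17.821441
  V(0,0) = exp(-r*dt) * [p*7.608564 + (1-p)*17.821441] = 12.601637

Answer: Price = V(0,0) = 12.6016


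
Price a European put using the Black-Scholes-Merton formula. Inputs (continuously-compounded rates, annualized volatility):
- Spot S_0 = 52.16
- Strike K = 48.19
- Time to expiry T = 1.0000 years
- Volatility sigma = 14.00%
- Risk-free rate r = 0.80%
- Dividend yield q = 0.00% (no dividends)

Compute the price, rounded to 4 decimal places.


Answer: Price = 1.1349

Derivation:
d1 = (ln(S/K) + (r - q + 0.5*sigma^2) * T) / (sigma * sqrt(T)) = 0.69260276
d2 = d1 - sigma * sqrt(T) = 0.55260276
exp(-rT) = 0.99203191; exp(-qT) = 1.00000000
P = K * exp(-rT) * N(-d2) - S_0 * exp(-qT) * N(-d1)
N(-d1) = 0.24427944; N(-d2) = 0.29026772
P = 48.1900 * 0.99203191 * 0.29026772 - 52.1600 * 1.00000000 * 0.24427944 = 1.1349


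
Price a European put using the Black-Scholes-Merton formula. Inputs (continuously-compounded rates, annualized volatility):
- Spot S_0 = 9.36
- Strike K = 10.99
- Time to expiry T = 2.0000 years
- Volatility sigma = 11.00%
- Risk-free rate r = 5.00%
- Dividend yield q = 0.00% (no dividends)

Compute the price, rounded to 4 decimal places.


d1 = (ln(S/K) + (r - q + 0.5*sigma^2) * T) / (sigma * sqrt(T)) = -0.31138719
d2 = d1 - sigma * sqrt(T) = -0.46695068
exp(-rT) = 0.90483742; exp(-qT) = 1.00000000
P = K * exp(-rT) * N(-d2) - S_0 * exp(-qT) * N(-d1)
N(-d1) = 0.62224685; N(-d2) = 0.67973242
P = 10.9900 * 0.90483742 * 0.67973242 - 9.3600 * 1.00000000 * 0.62224685 = 0.9351

Answer: Price = 0.9351


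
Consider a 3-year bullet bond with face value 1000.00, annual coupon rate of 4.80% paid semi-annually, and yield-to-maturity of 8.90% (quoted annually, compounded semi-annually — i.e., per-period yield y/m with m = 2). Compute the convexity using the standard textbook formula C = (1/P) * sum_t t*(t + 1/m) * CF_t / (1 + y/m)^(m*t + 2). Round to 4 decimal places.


Answer: Convexity = 8.8508

Derivation:
Coupon per period c = face * coupon_rate / m = 24.000000
Periods per year m = 2; per-period yield y/m = 0.044500
Number of cashflows N = 6
Cashflows (t years, CF_t, discount factor 1/(1+y/m)^(m*t), PV):
  t = 0.5000: CF_t = 24.000000, DF = 0.957396, PV = 22.977501
  t = 1.0000: CF_t = 24.000000, DF = 0.916607, PV = 21.998565
  t = 1.5000: CF_t = 24.000000, DF = 0.877556, PV = 21.061336
  t = 2.0000: CF_t = 24.000000, DF = 0.840168, PV = 20.164036
  t = 2.5000: CF_t = 24.000000, DF = 0.804374, PV = 19.304965
  t = 3.0000: CF_t = 1024.000000, DF = 0.770104, PV = 788.586414
Price P = sum_t PV_t = 894.092817
Convexity numerator sum_t t*(t + 1/m) * CF_t / (1+y/m)^(m*t + 2):
  t = 0.5000: term = 10.530668
  t = 1.0000: term = 30.246054
  t = 1.5000: term = 57.914895
  t = 2.0000: term = 92.412470
  t = 2.5000: term = 132.712978
  t = 3.0000: term = 7589.649170
Convexity = (1/P) * sum = 7913.466235 / 894.092817 = 8.850833


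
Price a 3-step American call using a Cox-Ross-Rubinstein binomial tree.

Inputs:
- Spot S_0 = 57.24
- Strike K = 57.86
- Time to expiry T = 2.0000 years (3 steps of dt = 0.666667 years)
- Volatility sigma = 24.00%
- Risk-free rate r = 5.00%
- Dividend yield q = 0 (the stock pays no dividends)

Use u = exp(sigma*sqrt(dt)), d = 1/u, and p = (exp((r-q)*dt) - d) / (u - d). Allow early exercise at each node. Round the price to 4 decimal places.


Answer: Price = V(0,0) = 10.6011

Derivation:
dt = T/N = 0.666667
u = exp(sigma*sqrt(dt)) = 1.216477; d = 1/u = 0.822046
p = (exp((r-q)*dt) - d) / (u - d) = 0.537100
Discount per step: exp(-r*dt) = 0.967216
Stock lattice S(k, i) with i counting down-moves:
  k=0: S(0,0) = 57.2400
  k=1: S(1,0) = 69.6312; S(1,1) = 47.0539
  k=2: S(2,0) = 84.7047; S(2,1) = 57.2400; S(2,2) = 38.6805
  k=3: S(3,0) = 103.0414; S(3,1) = 69.6312; S(3,2) = 47.0539; S(3,3) = 31.7971
Terminal payoffs V(N, i) = max(S_T - K, 0):
  V(3,0) = 45.181363; V(3,1) = 11.771158; V(3,2) = 0.000000; V(3,3) = 0.000000
Backward induction: V(k, i) = exp(-r*dt) * [p * V(k+1, i) + (1-p) * V(k+1, i+1)]; then take max(V_cont, immediate exercise) for American.
  V(2,0) = exp(-r*dt) * [p*45.181363 + (1-p)*11.771158] = 28.741595; exercise = 26.844719; V(2,0) = max -> 28.741595
  V(2,1) = exp(-r*dt) * [p*11.771158 + (1-p)*0.000000] = 6.115025; exercise = 0.000000; V(2,1) = max -> 6.115025
  V(2,2) = exp(-r*dt) * [p*0.000000 + (1-p)*0.000000] = 0.000000; exercise = 0.000000; V(2,2) = max -> 0.000000
  V(1,0) = exp(-r*dt) * [p*28.741595 + (1-p)*6.115025] = 17.668878; exercise = 11.771158; V(1,0) = max -> 17.668878
  V(1,1) = exp(-r*dt) * [p*6.115025 + (1-p)*0.000000] = 3.176708; exercise = 0.000000; V(1,1) = max -> 3.176708
  V(0,0) = exp(-r*dt) * [p*17.668878 + (1-p)*3.176708] = 10.601133; exercise = 0.000000; V(0,0) = max -> 10.601133


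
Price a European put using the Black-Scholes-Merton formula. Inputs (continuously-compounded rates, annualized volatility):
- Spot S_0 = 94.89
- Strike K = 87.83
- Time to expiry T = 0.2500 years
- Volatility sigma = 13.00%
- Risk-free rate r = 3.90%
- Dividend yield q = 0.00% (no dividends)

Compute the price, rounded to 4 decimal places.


Answer: Price = 0.2470

Derivation:
d1 = (ln(S/K) + (r - q + 0.5*sigma^2) * T) / (sigma * sqrt(T)) = 1.37196459
d2 = d1 - sigma * sqrt(T) = 1.30696459
exp(-rT) = 0.99029738; exp(-qT) = 1.00000000
P = K * exp(-rT) * N(-d2) - S_0 * exp(-qT) * N(-d1)
N(-d1) = 0.08503723; N(-d2) = 0.09561237
P = 87.8300 * 0.99029738 * 0.09561237 - 94.8900 * 1.00000000 * 0.08503723 = 0.2470


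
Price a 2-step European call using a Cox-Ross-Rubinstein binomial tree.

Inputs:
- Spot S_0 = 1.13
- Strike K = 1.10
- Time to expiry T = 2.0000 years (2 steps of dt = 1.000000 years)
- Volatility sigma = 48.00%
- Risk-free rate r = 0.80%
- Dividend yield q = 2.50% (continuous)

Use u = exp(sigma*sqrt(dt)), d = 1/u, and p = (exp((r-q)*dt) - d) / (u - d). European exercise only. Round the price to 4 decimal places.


Answer: Price = V(0,0) = 0.2569

Derivation:
dt = T/N = 1.000000
u = exp(sigma*sqrt(dt)) = 1.616074; d = 1/u = 0.618783
p = (exp((r-q)*dt) - d) / (u - d) = 0.365350
Discount per step: exp(-r*dt) = 0.992032
Stock lattice S(k, i) with i counting down-moves:
  k=0: S(0,0) = 1.1300
  k=1: S(1,0) = 1.8262; S(1,1) = 0.6992
  k=2: S(2,0) = 2.9512; S(2,1) = 1.1300; S(2,2) = 0.4327
Terminal payoffs V(N, i) = max(S_T - K, 0):
  V(2,0) = 1.851217; V(2,1) = 0.030000; V(2,2) = 0.000000
Backward induction: V(k, i) = exp(-r*dt) * [p * V(k+1, i) + (1-p) * V(k+1, i+1)].
  V(1,0) = exp(-r*dt) * [p*1.851217 + (1-p)*0.030000] = 0.689841
  V(1,1) = exp(-r*dt) * [p*0.030000 + (1-p)*0.000000] = 0.010873
  V(0,0) = exp(-r*dt) * [p*0.689841 + (1-p)*0.010873] = 0.256871


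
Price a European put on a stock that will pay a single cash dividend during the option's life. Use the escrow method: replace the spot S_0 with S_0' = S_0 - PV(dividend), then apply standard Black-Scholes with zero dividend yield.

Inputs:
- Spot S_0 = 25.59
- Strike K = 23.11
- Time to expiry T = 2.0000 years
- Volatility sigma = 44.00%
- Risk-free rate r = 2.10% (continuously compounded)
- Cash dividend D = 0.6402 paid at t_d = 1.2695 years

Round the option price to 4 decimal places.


Answer: Price = 4.4547

Derivation:
PV(D) = D * exp(-r * t_d) = 0.6402 * 0.97369273 = 0.62335808
S_0' = S_0 - PV(D) = 25.5900 - 0.62335808 = 24.96664192
d1 = (ln(S_0'/K) + (r + sigma^2/2)*T) / (sigma*sqrt(T)) = 0.50280947
d2 = d1 - sigma*sqrt(T) = -0.11944450
exp(-rT) = 0.95886978
N(-d1) = 0.30754912; N(-d2) = 0.54753840
P = K * exp(-rT) * N(-d2) - S_0' * N(-d1) = 23.1100 * 0.95886978 * 0.54753840 - 24.96664192 * 0.30754912 = 4.4547


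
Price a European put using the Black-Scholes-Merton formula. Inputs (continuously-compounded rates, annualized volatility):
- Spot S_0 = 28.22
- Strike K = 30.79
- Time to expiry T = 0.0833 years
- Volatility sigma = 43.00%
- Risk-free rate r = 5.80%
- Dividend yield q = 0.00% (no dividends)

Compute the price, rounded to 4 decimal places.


Answer: Price = 2.9756

Derivation:
d1 = (ln(S/K) + (r - q + 0.5*sigma^2) * T) / (sigma * sqrt(T)) = -0.60131536
d2 = d1 - sigma * sqrt(T) = -0.72542084
exp(-rT) = 0.99518025; exp(-qT) = 1.00000000
P = K * exp(-rT) * N(-d2) - S_0 * exp(-qT) * N(-d1)
N(-d1) = 0.72618502; N(-d2) = 0.76590305
P = 30.7900 * 0.99518025 * 0.76590305 - 28.2200 * 1.00000000 * 0.72618502 = 2.9756


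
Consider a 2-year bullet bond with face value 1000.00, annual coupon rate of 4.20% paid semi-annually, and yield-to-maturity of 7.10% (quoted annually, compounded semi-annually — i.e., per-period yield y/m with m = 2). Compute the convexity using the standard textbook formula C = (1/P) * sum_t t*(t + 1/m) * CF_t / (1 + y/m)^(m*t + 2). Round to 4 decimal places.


Coupon per period c = face * coupon_rate / m = 21.000000
Periods per year m = 2; per-period yield y/m = 0.035500
Number of cashflows N = 4
Cashflows (t years, CF_t, discount factor 1/(1+y/m)^(m*t), PV):
  t = 0.5000: CF_t = 21.000000, DF = 0.965717, PV = 20.280058
  t = 1.0000: CF_t = 21.000000, DF = 0.932609, PV = 19.584798
  t = 1.5000: CF_t = 21.000000, DF = 0.900637, PV = 18.913373
  t = 2.0000: CF_t = 1021.000000, DF = 0.869760, PV = 888.025280
Price P = sum_t PV_t = 946.803508
Convexity numerator sum_t t*(t + 1/m) * CF_t / (1+y/m)^(m*t + 2):
  t = 0.5000: term = 9.456686
  t = 1.0000: term = 27.397450
  t = 1.5000: term = 52.916369
  t = 2.0000: term = 4140.903665
Convexity = (1/P) * sum = 4230.674170 / 946.803508 = 4.468376

Answer: Convexity = 4.4684


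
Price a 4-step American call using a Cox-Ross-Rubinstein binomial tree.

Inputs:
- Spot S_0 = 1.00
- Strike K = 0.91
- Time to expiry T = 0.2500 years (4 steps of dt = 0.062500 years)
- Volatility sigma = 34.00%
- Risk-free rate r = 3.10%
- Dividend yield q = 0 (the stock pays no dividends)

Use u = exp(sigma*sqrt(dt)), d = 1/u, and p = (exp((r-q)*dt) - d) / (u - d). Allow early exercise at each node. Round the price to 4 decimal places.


dt = T/N = 0.062500
u = exp(sigma*sqrt(dt)) = 1.088717; d = 1/u = 0.918512
p = (exp((r-q)*dt) - d) / (u - d) = 0.490157
Discount per step: exp(-r*dt) = 0.998064
Stock lattice S(k, i) with i counting down-moves:
  k=0: S(0,0) = 1.0000
  k=1: S(1,0) = 1.0887; S(1,1) = 0.9185
  k=2: S(2,0) = 1.1853; S(2,1) = 1.0000; S(2,2) = 0.8437
  k=3: S(3,0) = 1.2905; S(3,1) = 1.0887; S(3,2) = 0.9185; S(3,3) = 0.7749
  k=4: S(4,0) = 1.4049; S(4,1) = 1.1853; S(4,2) = 1.0000; S(4,3) = 0.8437; S(4,4) = 0.7118
Terminal payoffs V(N, i) = max(S_T - K, 0):
  V(4,0) = 0.494948; V(4,1) = 0.275305; V(4,2) = 0.090000; V(4,3) = 0.000000; V(4,4) = 0.000000
Backward induction: V(k, i) = exp(-r*dt) * [p * V(k+1, i) + (1-p) * V(k+1, i+1)]; then take max(V_cont, immediate exercise) for American.
  V(3,0) = exp(-r*dt) * [p*0.494948 + (1-p)*0.275305] = 0.382223; exercise = 0.380462; V(3,0) = max -> 0.382223
  V(3,1) = exp(-r*dt) * [p*0.275305 + (1-p)*0.090000] = 0.180478; exercise = 0.178717; V(3,1) = max -> 0.180478
  V(3,2) = exp(-r*dt) * [p*0.090000 + (1-p)*0.000000] = 0.044029; exercise = 0.008512; V(3,2) = max -> 0.044029
  V(3,3) = exp(-r*dt) * [p*0.000000 + (1-p)*0.000000] = 0.000000; exercise = 0.000000; V(3,3) = max -> 0.000000
  V(2,0) = exp(-r*dt) * [p*0.382223 + (1-p)*0.180478] = 0.278824; exercise = 0.275305; V(2,0) = max -> 0.278824
  V(2,1) = exp(-r*dt) * [p*0.180478 + (1-p)*0.044029] = 0.110696; exercise = 0.090000; V(2,1) = max -> 0.110696
  V(2,2) = exp(-r*dt) * [p*0.044029 + (1-p)*0.000000] = 0.021539; exercise = 0.000000; V(2,2) = max -> 0.021539
  V(1,0) = exp(-r*dt) * [p*0.278824 + (1-p)*0.110696] = 0.192731; exercise = 0.178717; V(1,0) = max -> 0.192731
  V(1,1) = exp(-r*dt) * [p*0.110696 + (1-p)*0.021539] = 0.065114; exercise = 0.008512; V(1,1) = max -> 0.065114
  V(0,0) = exp(-r*dt) * [p*0.192731 + (1-p)*0.065114] = 0.127419; exercise = 0.090000; V(0,0) = max -> 0.127419

Answer: Price = V(0,0) = 0.1274


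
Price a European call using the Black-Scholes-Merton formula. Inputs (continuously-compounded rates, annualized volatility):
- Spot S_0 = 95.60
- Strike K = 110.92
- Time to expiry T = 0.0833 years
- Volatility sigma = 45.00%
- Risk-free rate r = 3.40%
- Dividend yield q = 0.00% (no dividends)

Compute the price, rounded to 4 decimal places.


Answer: Price = 0.8750

Derivation:
d1 = (ln(S/K) + (r - q + 0.5*sigma^2) * T) / (sigma * sqrt(T)) = -1.05768689
d2 = d1 - sigma * sqrt(T) = -1.18756472
exp(-rT) = 0.99717181; exp(-qT) = 1.00000000
C = S_0 * exp(-qT) * N(d1) - K * exp(-rT) * N(d2)
N(d1) = 0.14509911; N(d2) = 0.11750247
C = 95.6000 * 1.00000000 * 0.14509911 - 110.9200 * 0.99717181 * 0.11750247 = 0.8750


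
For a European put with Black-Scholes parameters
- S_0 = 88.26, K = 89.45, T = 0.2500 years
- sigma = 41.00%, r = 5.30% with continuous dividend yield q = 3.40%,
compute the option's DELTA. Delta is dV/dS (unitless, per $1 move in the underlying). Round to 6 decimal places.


d1 = 0.0603399702; d2 = -0.1446600298
phi(d1) = 0.3982166842; exp(-qT) = 0.9915360229; exp(-rT) = 0.9868373948
N(-d1) = 0.4759424342
Delta = -exp(-qT) * N(-d1) = -0.9915360229 * 0.4759424342 = -0.471914

Answer: Delta = -0.471914


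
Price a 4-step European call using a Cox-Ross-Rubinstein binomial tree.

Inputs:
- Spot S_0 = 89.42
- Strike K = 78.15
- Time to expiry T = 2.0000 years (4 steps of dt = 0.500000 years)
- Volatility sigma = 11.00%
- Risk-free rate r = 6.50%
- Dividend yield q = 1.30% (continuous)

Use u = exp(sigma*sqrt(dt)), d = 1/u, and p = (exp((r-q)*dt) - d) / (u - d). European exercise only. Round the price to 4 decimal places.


Answer: Price = V(0,0) = 18.8271

Derivation:
dt = T/N = 0.500000
u = exp(sigma*sqrt(dt)) = 1.080887; d = 1/u = 0.925166
p = (exp((r-q)*dt) - d) / (u - d) = 0.649720
Discount per step: exp(-r*dt) = 0.968022
Stock lattice S(k, i) with i counting down-moves:
  k=0: S(0,0) = 89.4200
  k=1: S(1,0) = 96.6529; S(1,1) = 82.7284
  k=2: S(2,0) = 104.4708; S(2,1) = 89.4200; S(2,2) = 76.5375
  k=3: S(3,0) = 112.9211; S(3,1) = 96.6529; S(3,2) = 82.7284; S(3,3) = 70.8099
  k=4: S(4,0) = 122.0550; S(4,1) = 104.4708; S(4,2) = 89.4200; S(4,3) = 76.5375; S(4,4) = 65.5110
Terminal payoffs V(N, i) = max(S_T - K, 0):
  V(4,0) = 43.904950; V(4,1) = 26.320827; V(4,2) = 11.270000; V(4,3) = 0.000000; V(4,4) = 0.000000
Backward induction: V(k, i) = exp(-r*dt) * [p * V(k+1, i) + (1-p) * V(k+1, i+1)].
  V(3,0) = exp(-r*dt) * [p*43.904950 + (1-p)*26.320827] = 36.538568
  V(3,1) = exp(-r*dt) * [p*26.320827 + (1-p)*11.270000] = 20.375730
  V(3,2) = exp(-r*dt) * [p*11.270000 + (1-p)*0.000000] = 7.088191
  V(3,3) = exp(-r*dt) * [p*0.000000 + (1-p)*0.000000] = 0.000000
  V(2,0) = exp(-r*dt) * [p*36.538568 + (1-p)*20.375730] = 29.889673
  V(2,1) = exp(-r*dt) * [p*20.375730 + (1-p)*7.088191] = 15.218637
  V(2,2) = exp(-r*dt) * [p*7.088191 + (1-p)*0.000000] = 4.458071
  V(1,0) = exp(-r*dt) * [p*29.889673 + (1-p)*15.218637] = 23.959233
  V(1,1) = exp(-r*dt) * [p*15.218637 + (1-p)*4.458071] = 11.083299
  V(0,0) = exp(-r*dt) * [p*23.959233 + (1-p)*11.083299] = 18.827115


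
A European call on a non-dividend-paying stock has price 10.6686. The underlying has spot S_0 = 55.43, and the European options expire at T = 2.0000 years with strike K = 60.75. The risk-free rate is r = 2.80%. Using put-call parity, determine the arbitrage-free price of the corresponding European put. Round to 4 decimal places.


Answer: Put price = 12.6801

Derivation:
Put-call parity: C - P = S_0 * exp(-qT) - K * exp(-rT).
S_0 * exp(-qT) = 55.4300 * 1.00000000 = 55.43000000
K * exp(-rT) = 60.7500 * 0.94553914 = 57.44150251
P = C - S*exp(-qT) + K*exp(-rT)
P = 10.6686 - 55.43000000 + 57.44150251 = 12.6801


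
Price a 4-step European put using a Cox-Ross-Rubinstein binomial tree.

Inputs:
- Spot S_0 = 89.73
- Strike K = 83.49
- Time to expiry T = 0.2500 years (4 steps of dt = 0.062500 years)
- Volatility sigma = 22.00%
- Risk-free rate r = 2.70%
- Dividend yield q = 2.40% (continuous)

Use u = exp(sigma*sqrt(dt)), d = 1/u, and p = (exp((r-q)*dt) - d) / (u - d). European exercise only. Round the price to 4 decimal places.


Answer: Price = V(0,0) = 1.5925

Derivation:
dt = T/N = 0.062500
u = exp(sigma*sqrt(dt)) = 1.056541; d = 1/u = 0.946485
p = (exp((r-q)*dt) - d) / (u - d) = 0.487957
Discount per step: exp(-r*dt) = 0.998314
Stock lattice S(k, i) with i counting down-moves:
  k=0: S(0,0) = 89.7300
  k=1: S(1,0) = 94.8034; S(1,1) = 84.9281
  k=2: S(2,0) = 100.1636; S(2,1) = 89.7300; S(2,2) = 80.3832
  k=3: S(3,0) = 105.8269; S(3,1) = 94.8034; S(3,2) = 84.9281; S(3,3) = 76.0815
  k=4: S(4,0) = 111.8105; S(4,1) = 100.1636; S(4,2) = 89.7300; S(4,3) = 80.3832; S(4,4) = 72.0100
Terminal payoffs V(N, i) = max(K - S_T, 0):
  V(4,0) = 0.000000; V(4,1) = 0.000000; V(4,2) = 0.000000; V(4,3) = 3.106803; V(4,4) = 11.479988
Backward induction: V(k, i) = exp(-r*dt) * [p * V(k+1, i) + (1-p) * V(k+1, i+1)].
  V(3,0) = exp(-r*dt) * [p*0.000000 + (1-p)*0.000000] = 0.000000
  V(3,1) = exp(-r*dt) * [p*0.000000 + (1-p)*0.000000] = 0.000000
  V(3,2) = exp(-r*dt) * [p*0.000000 + (1-p)*3.106803] = 1.588134
  V(3,3) = exp(-r*dt) * [p*3.106803 + (1-p)*11.479988] = 7.381764
  V(2,0) = exp(-r*dt) * [p*0.000000 + (1-p)*0.000000] = 0.000000
  V(2,1) = exp(-r*dt) * [p*0.000000 + (1-p)*1.588134] = 0.811821
  V(2,2) = exp(-r*dt) * [p*1.588134 + (1-p)*7.381764] = 4.547040
  V(1,0) = exp(-r*dt) * [p*0.000000 + (1-p)*0.811821] = 0.414986
  V(1,1) = exp(-r*dt) * [p*0.811821 + (1-p)*4.547040] = 2.719819
  V(0,0) = exp(-r*dt) * [p*0.414986 + (1-p)*2.719819] = 1.592469


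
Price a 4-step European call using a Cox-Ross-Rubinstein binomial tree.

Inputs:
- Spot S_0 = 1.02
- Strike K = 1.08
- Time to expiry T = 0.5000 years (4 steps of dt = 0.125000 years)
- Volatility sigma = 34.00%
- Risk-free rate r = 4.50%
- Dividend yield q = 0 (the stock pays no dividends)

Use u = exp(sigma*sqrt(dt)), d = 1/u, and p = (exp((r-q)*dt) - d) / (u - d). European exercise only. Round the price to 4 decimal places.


Answer: Price = V(0,0) = 0.0847

Derivation:
dt = T/N = 0.125000
u = exp(sigma*sqrt(dt)) = 1.127732; d = 1/u = 0.886736
p = (exp((r-q)*dt) - d) / (u - d) = 0.493391
Discount per step: exp(-r*dt) = 0.994391
Stock lattice S(k, i) with i counting down-moves:
  k=0: S(0,0) = 1.0200
  k=1: S(1,0) = 1.1503; S(1,1) = 0.9045
  k=2: S(2,0) = 1.2972; S(2,1) = 1.0200; S(2,2) = 0.8020
  k=3: S(3,0) = 1.4629; S(3,1) = 1.1503; S(3,2) = 0.9045; S(3,3) = 0.7112
  k=4: S(4,0) = 1.6498; S(4,1) = 1.2972; S(4,2) = 1.0200; S(4,3) = 0.8020; S(4,4) = 0.6306
Terminal payoffs V(N, i) = max(S_T - K, 0):
  V(4,0) = 0.569769; V(4,1) = 0.217214; V(4,2) = 0.000000; V(4,3) = 0.000000; V(4,4) = 0.000000
Backward induction: V(k, i) = exp(-r*dt) * [p * V(k+1, i) + (1-p) * V(k+1, i+1)].
  V(3,0) = exp(-r*dt) * [p*0.569769 + (1-p)*0.217214] = 0.388967
  V(3,1) = exp(-r*dt) * [p*0.217214 + (1-p)*0.000000] = 0.106570
  V(3,2) = exp(-r*dt) * [p*0.000000 + (1-p)*0.000000] = 0.000000
  V(3,3) = exp(-r*dt) * [p*0.000000 + (1-p)*0.000000] = 0.000000
  V(2,0) = exp(-r*dt) * [p*0.388967 + (1-p)*0.106570] = 0.244523
  V(2,1) = exp(-r*dt) * [p*0.106570 + (1-p)*0.000000] = 0.052286
  V(2,2) = exp(-r*dt) * [p*0.000000 + (1-p)*0.000000] = 0.000000
  V(1,0) = exp(-r*dt) * [p*0.244523 + (1-p)*0.052286] = 0.146308
  V(1,1) = exp(-r*dt) * [p*0.052286 + (1-p)*0.000000] = 0.025653
  V(0,0) = exp(-r*dt) * [p*0.146308 + (1-p)*0.025653] = 0.084705


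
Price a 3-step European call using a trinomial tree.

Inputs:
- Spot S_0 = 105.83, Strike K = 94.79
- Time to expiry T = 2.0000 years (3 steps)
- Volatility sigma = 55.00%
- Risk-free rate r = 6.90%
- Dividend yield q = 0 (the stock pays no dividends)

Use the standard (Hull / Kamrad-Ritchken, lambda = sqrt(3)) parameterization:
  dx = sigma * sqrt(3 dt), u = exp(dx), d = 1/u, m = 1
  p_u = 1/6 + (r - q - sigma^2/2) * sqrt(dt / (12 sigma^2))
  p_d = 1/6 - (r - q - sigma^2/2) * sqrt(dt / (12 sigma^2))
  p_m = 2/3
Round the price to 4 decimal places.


dt = T/N = 0.666667; dx = sigma*sqrt(3*dt) = 0.777817
u = exp(dx) = 2.176716; d = 1/u = 0.459408
p_u = 0.131418, p_m = 0.666667, p_d = 0.201915
Discount per step: exp(-r*dt) = 0.955042
Stock lattice S(k, j) with j the centered position index:
  k=0: S(0,+0) = 105.8300
  k=1: S(1,-1) = 48.6191; S(1,+0) = 105.8300; S(1,+1) = 230.3619
  k=2: S(2,-2) = 22.3360; S(2,-1) = 48.6191; S(2,+0) = 105.8300; S(2,+1) = 230.3619; S(2,+2) = 501.4325
  k=3: S(3,-3) = 10.2613; S(3,-2) = 22.3360; S(3,-1) = 48.6191; S(3,+0) = 105.8300; S(3,+1) = 230.3619; S(3,+2) = 501.4325; S(3,+3) = 1091.4762
Terminal payoffs V(N, j) = max(S_T - K, 0):
  V(3,-3) = 0.000000; V(3,-2) = 0.000000; V(3,-1) = 0.000000; V(3,+0) = 11.040000; V(3,+1) = 135.571887; V(3,+2) = 406.642475; V(3,+3) = 996.686244
Backward induction: V(k, j) = exp(-r*dt) * [p_u * V(k+1, j+1) + p_m * V(k+1, j) + p_d * V(k+1, j-1)]
  V(2,-2) = exp(-r*dt) * [p_u*0.000000 + p_m*0.000000 + p_d*0.000000] = 0.000000
  V(2,-1) = exp(-r*dt) * [p_u*11.040000 + p_m*0.000000 + p_d*0.000000] = 1.385632
  V(2,+0) = exp(-r*dt) * [p_u*135.571887 + p_m*11.040000 + p_d*0.000000] = 24.044756
  V(2,+1) = exp(-r*dt) * [p_u*406.642475 + p_m*135.571887 + p_d*11.040000] = 139.484574
  V(2,+2) = exp(-r*dt) * [p_u*996.686244 + p_m*406.642475 + p_d*135.571887] = 410.144623
  V(1,-1) = exp(-r*dt) * [p_u*24.044756 + p_m*1.385632 + p_d*0.000000] = 3.900085
  V(1,+0) = exp(-r*dt) * [p_u*139.484574 + p_m*24.044756 + p_d*1.385632] = 33.083099
  V(1,+1) = exp(-r*dt) * [p_u*410.144623 + p_m*139.484574 + p_d*24.044756] = 144.923116
  V(0,+0) = exp(-r*dt) * [p_u*144.923116 + p_m*33.083099 + p_d*3.900085] = 40.005235

Answer: Price = V(0,0) = 40.0052


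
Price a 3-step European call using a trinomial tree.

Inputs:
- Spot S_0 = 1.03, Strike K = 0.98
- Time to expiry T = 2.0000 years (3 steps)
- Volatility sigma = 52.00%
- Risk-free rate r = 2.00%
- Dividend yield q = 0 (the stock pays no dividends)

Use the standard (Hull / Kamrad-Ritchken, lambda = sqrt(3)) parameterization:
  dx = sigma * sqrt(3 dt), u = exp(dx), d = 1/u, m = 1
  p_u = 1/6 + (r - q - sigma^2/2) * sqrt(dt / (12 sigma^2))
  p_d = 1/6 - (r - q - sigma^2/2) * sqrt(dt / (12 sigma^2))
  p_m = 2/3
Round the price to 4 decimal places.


Answer: Price = V(0,0) = 0.3003

Derivation:
dt = T/N = 0.666667; dx = sigma*sqrt(3*dt) = 0.735391
u = exp(dx) = 2.086298; d = 1/u = 0.479318
p_u = 0.114450, p_m = 0.666667, p_d = 0.218884
Discount per step: exp(-r*dt) = 0.986755
Stock lattice S(k, j) with j the centered position index:
  k=0: S(0,+0) = 1.0300
  k=1: S(1,-1) = 0.4937; S(1,+0) = 1.0300; S(1,+1) = 2.1489
  k=2: S(2,-2) = 0.2366; S(2,-1) = 0.4937; S(2,+0) = 1.0300; S(2,+1) = 2.1489; S(2,+2) = 4.4832
  k=3: S(3,-3) = 0.1134; S(3,-2) = 0.2366; S(3,-1) = 0.4937; S(3,+0) = 1.0300; S(3,+1) = 2.1489; S(3,+2) = 4.4832; S(3,+3) = 9.3533
Terminal payoffs V(N, j) = max(S_T - K, 0):
  V(3,-3) = 0.000000; V(3,-2) = 0.000000; V(3,-1) = 0.000000; V(3,+0) = 0.050000; V(3,+1) = 1.168887; V(3,+2) = 3.503217; V(3,+3) = 8.373326
Backward induction: V(k, j) = exp(-r*dt) * [p_u * V(k+1, j+1) + p_m * V(k+1, j) + p_d * V(k+1, j-1)]
  V(2,-2) = exp(-r*dt) * [p_u*0.000000 + p_m*0.000000 + p_d*0.000000] = 0.000000
  V(2,-1) = exp(-r*dt) * [p_u*0.050000 + p_m*0.000000 + p_d*0.000000] = 0.005647
  V(2,+0) = exp(-r*dt) * [p_u*1.168887 + p_m*0.050000 + p_d*0.000000] = 0.164899
  V(2,+1) = exp(-r*dt) * [p_u*3.503217 + p_m*1.168887 + p_d*0.050000] = 1.175367
  V(2,+2) = exp(-r*dt) * [p_u*8.373326 + p_m*3.503217 + p_d*1.168887] = 3.502637
  V(1,-1) = exp(-r*dt) * [p_u*0.164899 + p_m*0.005647 + p_d*0.000000] = 0.022337
  V(1,+0) = exp(-r*dt) * [p_u*1.175367 + p_m*0.164899 + p_d*0.005647] = 0.242434
  V(1,+1) = exp(-r*dt) * [p_u*3.502637 + p_m*1.175367 + p_d*0.164899] = 1.204381
  V(0,+0) = exp(-r*dt) * [p_u*1.204381 + p_m*0.242434 + p_d*0.022337] = 0.300322


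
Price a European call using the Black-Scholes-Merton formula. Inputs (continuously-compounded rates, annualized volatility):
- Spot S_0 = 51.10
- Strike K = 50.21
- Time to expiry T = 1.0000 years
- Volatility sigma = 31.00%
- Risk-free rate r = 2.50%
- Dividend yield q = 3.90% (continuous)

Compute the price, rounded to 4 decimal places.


Answer: Price = 6.1309

Derivation:
d1 = (ln(S/K) + (r - q + 0.5*sigma^2) * T) / (sigma * sqrt(T)) = 0.16651706
d2 = d1 - sigma * sqrt(T) = -0.14348294
exp(-rT) = 0.97530991; exp(-qT) = 0.96175071
C = S_0 * exp(-qT) * N(d1) - K * exp(-rT) * N(d2)
N(d1) = 0.56612497; N(d2) = 0.44295439
C = 51.1000 * 0.96175071 * 0.56612497 - 50.2100 * 0.97530991 * 0.44295439 = 6.1309


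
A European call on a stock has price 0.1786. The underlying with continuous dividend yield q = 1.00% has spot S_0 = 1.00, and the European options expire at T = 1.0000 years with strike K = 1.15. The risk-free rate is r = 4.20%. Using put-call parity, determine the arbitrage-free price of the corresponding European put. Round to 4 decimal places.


Put-call parity: C - P = S_0 * exp(-qT) - K * exp(-rT).
S_0 * exp(-qT) = 1.0000 * 0.99004983 = 0.99004983
K * exp(-rT) = 1.1500 * 0.95886978 = 1.10270025
P = C - S*exp(-qT) + K*exp(-rT)
P = 0.1786 - 0.99004983 + 1.10270025 = 0.2913

Answer: Put price = 0.2913


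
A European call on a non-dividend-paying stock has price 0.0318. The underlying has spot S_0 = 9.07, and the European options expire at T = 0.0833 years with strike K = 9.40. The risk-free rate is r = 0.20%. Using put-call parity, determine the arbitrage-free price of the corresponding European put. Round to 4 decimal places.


Answer: Put price = 0.3602

Derivation:
Put-call parity: C - P = S_0 * exp(-qT) - K * exp(-rT).
S_0 * exp(-qT) = 9.0700 * 1.00000000 = 9.07000000
K * exp(-rT) = 9.4000 * 0.99983341 = 9.39843409
P = C - S*exp(-qT) + K*exp(-rT)
P = 0.0318 - 9.07000000 + 9.39843409 = 0.3602


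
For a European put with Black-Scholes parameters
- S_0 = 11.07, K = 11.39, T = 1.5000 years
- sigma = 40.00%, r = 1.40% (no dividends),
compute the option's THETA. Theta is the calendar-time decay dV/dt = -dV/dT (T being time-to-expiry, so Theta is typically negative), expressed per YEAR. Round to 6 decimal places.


Answer: Theta = -0.608305

Derivation:
d1 = 0.2296457244; d2 = -0.2602522242
phi(d1) = 0.3885602208; exp(-qT) = 1.0000000000; exp(-rT) = 0.9792189646
Theta = -S*exp(-qT)*phi(d1)*sigma/(2*sqrt(T)) + r*K*exp(-rT)*N(-d2) - q*S*exp(-qT)*N(-d1)
N(-d1) = 0.4091835367; N(-d2) = 0.6026653887; sqrt(T) = 1.2247448714
Term 1 = -11.0700 * 1.0000000000 * 0.3885602208 * 0.4000 / (2 * 1.2247448714) = -0.7024094152
Term 2 = 0.0140 * 11.3900 * 0.9792189646 * 0.6026653887 = 0.0941039441
Term 3 = 0 (no dividend yield, q = 0)
Theta = -0.7024094152 + (0.0941039441) + (0.0000000000) = -0.608305


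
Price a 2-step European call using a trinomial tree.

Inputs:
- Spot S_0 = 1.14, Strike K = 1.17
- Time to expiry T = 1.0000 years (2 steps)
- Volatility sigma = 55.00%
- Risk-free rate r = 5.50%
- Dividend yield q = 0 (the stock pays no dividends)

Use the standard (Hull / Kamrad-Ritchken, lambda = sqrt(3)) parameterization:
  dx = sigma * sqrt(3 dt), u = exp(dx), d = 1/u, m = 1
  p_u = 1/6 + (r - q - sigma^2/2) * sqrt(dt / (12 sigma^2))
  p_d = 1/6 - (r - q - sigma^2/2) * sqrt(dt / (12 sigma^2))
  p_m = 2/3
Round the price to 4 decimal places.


Answer: Price = V(0,0) = 0.2283

Derivation:
dt = T/N = 0.500000; dx = sigma*sqrt(3*dt) = 0.673610
u = exp(dx) = 1.961304; d = 1/u = 0.509865
p_u = 0.130945, p_m = 0.666667, p_d = 0.202388
Discount per step: exp(-r*dt) = 0.972875
Stock lattice S(k, j) with j the centered position index:
  k=0: S(0,+0) = 1.1400
  k=1: S(1,-1) = 0.5812; S(1,+0) = 1.1400; S(1,+1) = 2.2359
  k=2: S(2,-2) = 0.2964; S(2,-1) = 0.5812; S(2,+0) = 1.1400; S(2,+1) = 2.2359; S(2,+2) = 4.3853
Terminal payoffs V(N, j) = max(S_T - K, 0):
  V(2,-2) = 0.000000; V(2,-1) = 0.000000; V(2,+0) = 0.000000; V(2,+1) = 1.065887; V(2,+2) = 3.215254
Backward induction: V(k, j) = exp(-r*dt) * [p_u * V(k+1, j+1) + p_m * V(k+1, j) + p_d * V(k+1, j-1)]
  V(1,-1) = exp(-r*dt) * [p_u*0.000000 + p_m*0.000000 + p_d*0.000000] = 0.000000
  V(1,+0) = exp(-r*dt) * [p_u*1.065887 + p_m*0.000000 + p_d*0.000000] = 0.135787
  V(1,+1) = exp(-r*dt) * [p_u*3.215254 + p_m*1.065887 + p_d*0.000000] = 1.100917
  V(0,+0) = exp(-r*dt) * [p_u*1.100917 + p_m*0.135787 + p_d*0.000000] = 0.228318


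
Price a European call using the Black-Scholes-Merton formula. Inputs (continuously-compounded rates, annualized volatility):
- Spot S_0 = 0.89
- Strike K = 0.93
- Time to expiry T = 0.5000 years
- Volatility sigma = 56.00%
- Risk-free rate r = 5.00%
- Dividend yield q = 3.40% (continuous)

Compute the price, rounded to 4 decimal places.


d1 = (ln(S/K) + (r - q + 0.5*sigma^2) * T) / (sigma * sqrt(T)) = 0.10716930
d2 = d1 - sigma * sqrt(T) = -0.28881050
exp(-rT) = 0.97530991; exp(-qT) = 0.98314368
C = S_0 * exp(-qT) * N(d1) - K * exp(-rT) * N(d2)
N(d1) = 0.54267266; N(d2) = 0.38636320
C = 0.8900 * 0.98314368 * 0.54267266 - 0.9300 * 0.97530991 * 0.38636320 = 0.1244

Answer: Price = 0.1244


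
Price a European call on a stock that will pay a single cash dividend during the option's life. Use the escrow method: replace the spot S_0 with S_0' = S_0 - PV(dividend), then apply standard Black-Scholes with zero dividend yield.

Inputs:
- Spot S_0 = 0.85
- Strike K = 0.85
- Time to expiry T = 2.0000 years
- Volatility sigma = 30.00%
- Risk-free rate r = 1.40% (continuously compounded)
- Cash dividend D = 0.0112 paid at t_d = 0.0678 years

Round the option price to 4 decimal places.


PV(D) = D * exp(-r * t_d) = 0.0112 * 0.99905125 = 0.01118937
S_0' = S_0 - PV(D) = 0.8500 - 0.01118937 = 0.83881063
d1 = (ln(S_0'/K) + (r + sigma^2/2)*T) / (sigma*sqrt(T)) = 0.24689486
d2 = d1 - sigma*sqrt(T) = -0.17736921
exp(-rT) = 0.97238837
N(d1) = 0.59750520; N(d2) = 0.42960920
C = S_0' * N(d1) - K * exp(-rT) * N(d2) = 0.83881063 * 0.59750520 - 0.8500 * 0.97238837 * 0.42960920 = 0.1461

Answer: Price = 0.1461


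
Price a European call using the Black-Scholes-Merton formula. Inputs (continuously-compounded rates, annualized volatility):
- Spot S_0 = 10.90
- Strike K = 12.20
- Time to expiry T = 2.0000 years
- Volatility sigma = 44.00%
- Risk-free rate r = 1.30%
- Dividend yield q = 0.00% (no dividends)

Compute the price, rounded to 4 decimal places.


Answer: Price = 2.3160

Derivation:
d1 = (ln(S/K) + (r - q + 0.5*sigma^2) * T) / (sigma * sqrt(T)) = 0.17183794
d2 = d1 - sigma * sqrt(T) = -0.45041603
exp(-rT) = 0.97433509; exp(-qT) = 1.00000000
C = S_0 * exp(-qT) * N(d1) - K * exp(-rT) * N(d2)
N(d1) = 0.56821753; N(d2) = 0.32620524
C = 10.9000 * 1.00000000 * 0.56821753 - 12.2000 * 0.97433509 * 0.32620524 = 2.3160


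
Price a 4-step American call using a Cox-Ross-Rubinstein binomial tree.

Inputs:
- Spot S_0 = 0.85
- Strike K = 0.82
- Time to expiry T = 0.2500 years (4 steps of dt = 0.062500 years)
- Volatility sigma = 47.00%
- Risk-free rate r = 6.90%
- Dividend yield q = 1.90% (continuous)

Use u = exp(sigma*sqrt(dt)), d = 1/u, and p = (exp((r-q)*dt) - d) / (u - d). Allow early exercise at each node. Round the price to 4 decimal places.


Answer: Price = V(0,0) = 0.0988

Derivation:
dt = T/N = 0.062500
u = exp(sigma*sqrt(dt)) = 1.124682; d = 1/u = 0.889141
p = (exp((r-q)*dt) - d) / (u - d) = 0.483947
Discount per step: exp(-r*dt) = 0.995697
Stock lattice S(k, i) with i counting down-moves:
  k=0: S(0,0) = 0.8500
  k=1: S(1,0) = 0.9560; S(1,1) = 0.7558
  k=2: S(2,0) = 1.0752; S(2,1) = 0.8500; S(2,2) = 0.6720
  k=3: S(3,0) = 1.2092; S(3,1) = 0.9560; S(3,2) = 0.7558; S(3,3) = 0.5975
  k=4: S(4,0) = 1.3600; S(4,1) = 1.0752; S(4,2) = 0.8500; S(4,3) = 0.6720; S(4,4) = 0.5313
Terminal payoffs V(N, i) = max(S_T - K, 0):
  V(4,0) = 0.539995; V(4,1) = 0.255172; V(4,2) = 0.030000; V(4,3) = 0.000000; V(4,4) = 0.000000
Backward induction: V(k, i) = exp(-r*dt) * [p * V(k+1, i) + (1-p) * V(k+1, i+1)]; then take max(V_cont, immediate exercise) for American.
  V(3,0) = exp(-r*dt) * [p*0.539995 + (1-p)*0.255172] = 0.391320; exercise = 0.389227; V(3,0) = max -> 0.391320
  V(3,1) = exp(-r*dt) * [p*0.255172 + (1-p)*0.030000] = 0.138373; exercise = 0.135979; V(3,1) = max -> 0.138373
  V(3,2) = exp(-r*dt) * [p*0.030000 + (1-p)*0.000000] = 0.014456; exercise = 0.000000; V(3,2) = max -> 0.014456
  V(3,3) = exp(-r*dt) * [p*0.000000 + (1-p)*0.000000] = 0.000000; exercise = 0.000000; V(3,3) = max -> 0.000000
  V(2,0) = exp(-r*dt) * [p*0.391320 + (1-p)*0.138373] = 0.259664; exercise = 0.255172; V(2,0) = max -> 0.259664
  V(2,1) = exp(-r*dt) * [p*0.138373 + (1-p)*0.014456] = 0.074105; exercise = 0.030000; V(2,1) = max -> 0.074105
  V(2,2) = exp(-r*dt) * [p*0.014456 + (1-p)*0.000000] = 0.006966; exercise = 0.000000; V(2,2) = max -> 0.006966
  V(1,0) = exp(-r*dt) * [p*0.259664 + (1-p)*0.074105] = 0.163200; exercise = 0.135979; V(1,0) = max -> 0.163200
  V(1,1) = exp(-r*dt) * [p*0.074105 + (1-p)*0.006966] = 0.039288; exercise = 0.000000; V(1,1) = max -> 0.039288
  V(0,0) = exp(-r*dt) * [p*0.163200 + (1-p)*0.039288] = 0.098828; exercise = 0.030000; V(0,0) = max -> 0.098828
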